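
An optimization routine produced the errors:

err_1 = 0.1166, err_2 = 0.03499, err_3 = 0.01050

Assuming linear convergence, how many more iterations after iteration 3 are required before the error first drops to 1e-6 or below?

Rate ρ ≈ err_3/err_2 = 0.01050/0.03499 = 0.3001.
After j more steps, err_{3+j} ≈ 0.01050·ρ^j; need ρ^j ≤ 1e-6/0.01050 = 9.52381e-05.
j ≥ ln(9.52381e-05)/ln(0.3001) = -9.2591/-1.20364 = 7.693.
So 8 more iterations are needed.

8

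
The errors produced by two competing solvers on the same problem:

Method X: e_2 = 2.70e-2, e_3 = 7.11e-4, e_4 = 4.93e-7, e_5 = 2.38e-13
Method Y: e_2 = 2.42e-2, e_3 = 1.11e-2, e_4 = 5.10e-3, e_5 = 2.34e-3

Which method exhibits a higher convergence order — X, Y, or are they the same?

X

Method X: p ≈ ln(2.38e-13/4.93e-7)/ln(4.93e-7/7.11e-4) ≈ 2.00.
Method Y: p ≈ ln(2.34e-3/5.10e-3)/ln(5.10e-3/1.11e-2) ≈ 1.00.
Method X has the higher order (≈2.0 vs ≈1.0).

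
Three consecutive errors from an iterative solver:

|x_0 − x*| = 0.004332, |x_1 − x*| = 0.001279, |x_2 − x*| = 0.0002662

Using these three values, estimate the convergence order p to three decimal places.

p ≈ ln(|x_2 − x*|/|x_1 − x*|) / ln(|x_1 − x*|/|x_0 − x*|)
  = ln(0.0002662/0.001279) / ln(0.001279/0.004332)
  = ln(0.208131) / ln(0.295245)
  = -1.569588 / -1.219950 ≈ 1.286600

1.287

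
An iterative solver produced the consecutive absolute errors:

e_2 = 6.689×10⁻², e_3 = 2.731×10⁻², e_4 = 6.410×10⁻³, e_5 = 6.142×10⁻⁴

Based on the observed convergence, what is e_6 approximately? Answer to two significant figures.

1.4e-5

First estimate the order: p ≈ ln(e_5/e_4) / ln(e_4/e_3) = ln(6.142×10⁻⁴/6.410×10⁻³)/ln(6.410×10⁻³/2.731×10⁻²) = ln(0.095819)/ln(0.234713) ≈ 1.6181.
Then e_6 ≈ e_5·(e_5/e_4)^p = 6.142×10⁻⁴·(0.095819)^1.6181 = 6.142×10⁻⁴·0.0224847 ≈ 1.381e-05.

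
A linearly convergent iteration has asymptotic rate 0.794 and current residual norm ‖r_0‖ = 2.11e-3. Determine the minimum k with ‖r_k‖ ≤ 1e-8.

54

After k steps, ‖r_k‖ ≈ 2.11e-3·0.794^k.
Need 0.794^k ≤ 1e-8/2.11e-3 = 4.73934e-06.
k ≥ ln(4.73934e-06)/ln(0.794) = -12.2596/-0.23067 = 53.148.
Smallest integer k = 54.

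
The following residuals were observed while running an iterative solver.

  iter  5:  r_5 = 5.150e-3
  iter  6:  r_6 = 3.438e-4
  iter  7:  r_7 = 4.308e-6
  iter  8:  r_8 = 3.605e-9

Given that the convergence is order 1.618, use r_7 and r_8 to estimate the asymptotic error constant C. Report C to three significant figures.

1.73

C ≈ r_8 / r_7^1.618
  = 3.605e-9 / (4.308e-6)^1.618
  = 3.605e-9 / 2.08093e-09 ≈ 1.7324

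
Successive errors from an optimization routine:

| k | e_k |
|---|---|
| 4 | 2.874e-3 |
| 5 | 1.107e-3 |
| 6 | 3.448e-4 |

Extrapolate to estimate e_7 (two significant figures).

First estimate the order: p ≈ ln(e_6/e_5) / ln(e_5/e_4) = ln(3.448e-4/1.107e-3)/ln(1.107e-3/2.874e-3) = ln(0.311472)/ln(0.385177) ≈ 1.2226.
Then e_7 ≈ e_6·(e_6/e_5)^p = 3.448e-4·(0.311472)^1.2226 = 3.448e-4·0.240245 ≈ 8.284e-05.

8.3e-5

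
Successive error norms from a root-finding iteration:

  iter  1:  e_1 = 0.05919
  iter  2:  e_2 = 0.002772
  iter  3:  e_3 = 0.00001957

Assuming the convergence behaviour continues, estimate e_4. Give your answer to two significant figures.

6.5e-9

First estimate the order: p ≈ ln(e_3/e_2) / ln(e_2/e_1) = ln(0.00001957/0.002772)/ln(0.002772/0.05919) = ln(0.00705988)/ln(0.0468322) ≈ 1.6181.
Then e_4 ≈ e_3·(e_3/e_2)^p = 0.00001957·(0.00705988)^1.6181 = 0.00001957·0.000330475 ≈ 6.467e-09.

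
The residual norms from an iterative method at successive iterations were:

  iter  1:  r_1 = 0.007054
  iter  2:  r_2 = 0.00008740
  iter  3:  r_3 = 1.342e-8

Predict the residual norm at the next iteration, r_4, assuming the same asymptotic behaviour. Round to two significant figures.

First estimate the order: p ≈ ln(r_3/r_2) / ln(r_2/r_1) = ln(1.342e-8/0.00008740)/ln(0.00008740/0.007054) = ln(0.000153547)/ln(0.0123901) ≈ 2.0000.
Then r_4 ≈ r_3·(r_3/r_2)^p = 1.342e-8·(0.000153547)^2.0000 = 1.342e-8·2.35767e-08 ≈ 3.164e-16.

3.2e-16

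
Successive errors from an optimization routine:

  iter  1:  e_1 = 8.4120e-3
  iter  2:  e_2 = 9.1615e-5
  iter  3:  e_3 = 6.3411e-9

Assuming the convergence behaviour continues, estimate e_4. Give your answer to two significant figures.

First estimate the order: p ≈ ln(e_3/e_2) / ln(e_2/e_1) = ln(6.3411e-9/9.1615e-5)/ln(9.1615e-5/8.4120e-3) = ln(6.92146e-05)/ln(0.010891) ≈ 2.1192.
Then e_4 ≈ e_3·(e_3/e_2)^p = 6.3411e-9·(6.92146e-05)^2.1192 = 6.3411e-9·1.52949e-09 ≈ 9.699e-18.

9.7e-18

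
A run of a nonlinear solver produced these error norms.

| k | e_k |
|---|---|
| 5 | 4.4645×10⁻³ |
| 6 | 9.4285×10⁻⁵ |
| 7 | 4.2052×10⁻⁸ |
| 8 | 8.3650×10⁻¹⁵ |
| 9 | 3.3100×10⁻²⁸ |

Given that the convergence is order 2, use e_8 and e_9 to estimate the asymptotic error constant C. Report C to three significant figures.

C ≈ e_9 / e_8^2
  = 3.3100×10⁻²⁸ / (8.3650×10⁻¹⁵)^2
  = 3.3100×10⁻²⁸ / 6.99732e-29 ≈ 4.7304

4.73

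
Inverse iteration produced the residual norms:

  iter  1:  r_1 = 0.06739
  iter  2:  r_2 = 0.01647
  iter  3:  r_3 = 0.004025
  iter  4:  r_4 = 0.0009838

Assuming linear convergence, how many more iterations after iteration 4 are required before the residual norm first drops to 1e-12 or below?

15

Rate ρ ≈ r_4/r_3 = 0.0009838/0.004025 = 0.2444.
After j more steps, r_{4+j} ≈ 0.0009838·ρ^j; need ρ^j ≤ 1e-12/0.0009838 = 1.01647e-09.
j ≥ ln(1.01647e-09)/ln(0.2444) = -20.7069/-1.40895 = 14.697.
So 15 more iterations are needed.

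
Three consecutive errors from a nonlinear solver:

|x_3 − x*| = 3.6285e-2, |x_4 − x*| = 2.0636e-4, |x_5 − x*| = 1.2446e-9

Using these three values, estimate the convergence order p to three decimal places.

2.325

p ≈ ln(|x_5 − x*|/|x_4 − x*|) / ln(|x_4 − x*|/|x_3 − x*|)
  = ln(1.2446e-9/2.0636e-4) / ln(2.0636e-4/3.6285e-2)
  = ln(6.03121e-06) / ln(0.0056872)
  = -12.018563 / -5.169537 ≈ 2.324882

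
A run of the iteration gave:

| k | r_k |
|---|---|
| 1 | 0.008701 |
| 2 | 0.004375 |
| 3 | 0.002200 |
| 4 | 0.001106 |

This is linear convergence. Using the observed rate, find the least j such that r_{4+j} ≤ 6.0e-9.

Rate ρ ≈ r_4/r_3 = 0.001106/0.002200 = 0.5027.
After j more steps, r_{4+j} ≈ 0.001106·ρ^j; need ρ^j ≤ 6.0e-9/0.001106 = 5.42495e-06.
j ≥ ln(5.42495e-06)/ln(0.5027) = -12.1245/-0.68776 = 17.629.
So 18 more iterations are needed.

18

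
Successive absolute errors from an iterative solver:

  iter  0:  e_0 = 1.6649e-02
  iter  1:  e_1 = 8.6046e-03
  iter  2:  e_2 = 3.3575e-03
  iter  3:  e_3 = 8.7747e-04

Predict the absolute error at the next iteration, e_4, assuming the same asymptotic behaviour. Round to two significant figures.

1.3e-4

First estimate the order: p ≈ ln(e_3/e_2) / ln(e_2/e_1) = ln(8.7747e-04/3.3575e-03)/ln(3.3575e-03/8.6046e-03) = ln(0.261346)/ln(0.390198) ≈ 1.4259.
Then e_4 ≈ e_3·(e_3/e_2)^p = 8.7747e-04·(0.261346)^1.4259 = 8.7747e-04·0.147573 ≈ 0.0001295.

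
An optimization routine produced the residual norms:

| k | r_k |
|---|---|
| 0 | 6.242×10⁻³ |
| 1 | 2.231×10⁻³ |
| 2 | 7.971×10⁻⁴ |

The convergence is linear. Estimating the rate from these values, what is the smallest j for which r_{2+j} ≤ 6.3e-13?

21

Rate ρ ≈ r_2/r_1 = 7.971×10⁻⁴/2.231×10⁻³ = 0.3573.
After j more steps, r_{2+j} ≈ 7.971×10⁻⁴·ρ^j; need ρ^j ≤ 6.3e-13/7.971×10⁻⁴ = 7.90365e-10.
j ≥ ln(7.90365e-10)/ln(0.3573) = -20.9585/-1.02918 = 20.364.
So 21 more iterations are needed.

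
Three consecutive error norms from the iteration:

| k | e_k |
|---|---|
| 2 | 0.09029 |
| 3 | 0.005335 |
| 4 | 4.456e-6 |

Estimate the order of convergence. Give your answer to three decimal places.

p ≈ ln(e_4/e_3) / ln(e_3/e_2)
  = ln(4.456e-6/0.005335) / ln(0.005335/0.09029)
  = ln(0.000835239) / ln(0.0590874)
  = -7.087793 / -2.828738 ≈ 2.505638

2.506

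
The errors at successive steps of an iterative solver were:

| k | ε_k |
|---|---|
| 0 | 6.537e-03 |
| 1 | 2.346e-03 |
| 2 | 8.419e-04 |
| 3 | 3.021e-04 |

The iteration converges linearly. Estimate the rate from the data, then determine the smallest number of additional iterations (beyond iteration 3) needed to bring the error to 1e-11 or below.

17

Rate ρ ≈ ε_3/ε_2 = 3.021e-04/8.419e-04 = 0.3588.
After j more steps, ε_{3+j} ≈ 3.021e-04·ρ^j; need ρ^j ≤ 1e-11/3.021e-04 = 3.31016e-08.
j ≥ ln(3.31016e-08)/ln(0.3588) = -17.2237/-1.02499 = 16.804.
So 17 more iterations are needed.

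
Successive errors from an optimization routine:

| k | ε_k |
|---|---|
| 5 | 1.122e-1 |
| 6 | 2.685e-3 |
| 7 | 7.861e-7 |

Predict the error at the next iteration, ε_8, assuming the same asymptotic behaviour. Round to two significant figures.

First estimate the order: p ≈ ln(ε_7/ε_6) / ln(ε_6/ε_5) = ln(7.861e-7/2.685e-3)/ln(2.685e-3/1.122e-1) = ln(0.000292775)/ln(0.0239305) ≈ 2.1797.
Then ε_8 ≈ ε_7·(ε_7/ε_6)^p = 7.861e-7·(0.000292775)^2.1797 = 7.861e-7·1.98657e-08 ≈ 1.562e-14.

1.6e-14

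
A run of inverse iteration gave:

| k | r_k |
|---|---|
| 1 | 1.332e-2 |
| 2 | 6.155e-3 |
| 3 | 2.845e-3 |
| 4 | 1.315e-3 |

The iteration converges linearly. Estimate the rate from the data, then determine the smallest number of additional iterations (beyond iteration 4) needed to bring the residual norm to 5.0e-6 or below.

Rate ρ ≈ r_4/r_3 = 1.315e-3/2.845e-3 = 0.4622.
After j more steps, r_{4+j} ≈ 1.315e-3·ρ^j; need ρ^j ≤ 5.0e-6/1.315e-3 = 0.00380228.
j ≥ ln(0.00380228)/ln(0.4622) = -5.5722/-0.77176 = 7.220.
So 8 more iterations are needed.

8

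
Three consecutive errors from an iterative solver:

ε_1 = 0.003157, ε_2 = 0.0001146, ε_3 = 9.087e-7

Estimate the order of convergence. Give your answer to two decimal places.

1.46

p ≈ ln(ε_3/ε_2) / ln(ε_2/ε_1)
  = ln(9.087e-7/0.0001146) / ln(0.0001146/0.003157)
  = ln(0.00792932) / ln(0.0363003)
  = -4.83719 / -3.31593 ≈ 1.45877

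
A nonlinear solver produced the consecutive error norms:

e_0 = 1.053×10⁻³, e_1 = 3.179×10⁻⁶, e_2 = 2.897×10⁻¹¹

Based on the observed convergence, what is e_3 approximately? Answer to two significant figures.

First estimate the order: p ≈ ln(e_2/e_1) / ln(e_1/e_0) = ln(2.897×10⁻¹¹/3.179×10⁻⁶)/ln(3.179×10⁻⁶/1.053×10⁻³) = ln(9.11293e-06)/ln(0.00301899) ≈ 2.0000.
Then e_3 ≈ e_2·(e_2/e_1)^p = 2.897×10⁻¹¹·(9.11293e-06)^2.0000 = 2.897×10⁻¹¹·8.30455e-11 ≈ 2.406e-21.

2.4e-21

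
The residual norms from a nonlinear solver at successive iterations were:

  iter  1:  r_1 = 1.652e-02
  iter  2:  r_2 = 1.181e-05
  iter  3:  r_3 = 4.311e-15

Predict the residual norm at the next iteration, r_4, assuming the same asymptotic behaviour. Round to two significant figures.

2.1e-43

First estimate the order: p ≈ ln(r_3/r_2) / ln(r_2/r_1) = ln(4.311e-15/1.181e-05)/ln(1.181e-05/1.652e-02) = ln(3.6503e-10)/ln(0.000714891) ≈ 3.0001.
Then r_4 ≈ r_3·(r_3/r_2)^p = 4.311e-15·(3.6503e-10)^3.0001 = 4.311e-15·4.85335e-29 ≈ 2.092e-43.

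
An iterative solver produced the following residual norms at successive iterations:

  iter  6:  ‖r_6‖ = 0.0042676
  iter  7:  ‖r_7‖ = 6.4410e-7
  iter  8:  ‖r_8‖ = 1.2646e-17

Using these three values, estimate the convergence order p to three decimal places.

2.802

p ≈ ln(‖r_8‖/‖r_7‖) / ln(‖r_7‖/‖r_6‖)
  = ln(1.2646e-17/6.4410e-7) / ln(6.4410e-7/0.0042676)
  = ln(1.96336e-11) / ln(0.000150928)
  = -24.653779 / -8.798708 ≈ 2.801977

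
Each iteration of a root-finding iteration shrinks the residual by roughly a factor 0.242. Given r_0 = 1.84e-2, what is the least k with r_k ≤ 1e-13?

After k steps, r_k ≈ 1.84e-2·0.242^k.
Need 0.242^k ≤ 1e-13/1.84e-2 = 5.43478e-12.
k ≥ ln(5.43478e-12)/ln(0.242) = -25.9382/-1.41882 = 18.282.
Smallest integer k = 19.

19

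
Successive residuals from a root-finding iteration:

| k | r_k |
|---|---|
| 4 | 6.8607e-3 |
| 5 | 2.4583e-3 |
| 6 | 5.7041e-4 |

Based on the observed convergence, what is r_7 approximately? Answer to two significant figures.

7.1e-5

First estimate the order: p ≈ ln(r_6/r_5) / ln(r_5/r_4) = ln(5.7041e-4/2.4583e-3)/ln(2.4583e-3/6.8607e-3) = ln(0.232034)/ln(0.358316) ≈ 1.4234.
Then r_7 ≈ r_6·(r_6/r_5)^p = 5.7041e-4·(0.232034)^1.4234 = 5.7041e-4·0.125005 ≈ 7.13e-05.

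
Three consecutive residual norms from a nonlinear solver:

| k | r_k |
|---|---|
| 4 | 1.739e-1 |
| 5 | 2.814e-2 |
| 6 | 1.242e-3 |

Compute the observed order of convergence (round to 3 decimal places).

p ≈ ln(r_6/r_5) / ln(r_5/r_4)
  = ln(1.242e-3/2.814e-2) / ln(2.814e-2/1.739e-1)
  = ln(0.0441365) / ln(0.161817)
  = -3.120468 / -1.821289 ≈ 1.713329

1.713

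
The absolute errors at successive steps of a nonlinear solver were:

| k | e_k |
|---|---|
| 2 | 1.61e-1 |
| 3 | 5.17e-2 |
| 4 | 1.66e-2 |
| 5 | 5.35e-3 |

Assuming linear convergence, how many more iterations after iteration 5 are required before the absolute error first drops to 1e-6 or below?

Rate ρ ≈ e_5/e_4 = 5.35e-3/1.66e-2 = 0.3223.
After j more steps, e_{5+j} ≈ 5.35e-3·ρ^j; need ρ^j ≤ 1e-6/5.35e-3 = 0.000186916.
j ≥ ln(0.000186916)/ln(0.3223) = -8.5849/-1.13227 = 7.582.
So 8 more iterations are needed.

8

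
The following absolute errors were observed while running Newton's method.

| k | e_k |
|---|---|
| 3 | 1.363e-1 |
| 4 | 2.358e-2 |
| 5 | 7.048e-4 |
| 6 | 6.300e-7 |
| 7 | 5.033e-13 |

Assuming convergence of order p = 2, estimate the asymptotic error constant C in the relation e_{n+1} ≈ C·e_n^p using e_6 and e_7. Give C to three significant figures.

C ≈ e_7 / e_6^2
  = 5.033e-13 / (6.300e-7)^2
  = 5.033e-13 / 3.969e-13 ≈ 1.2681

1.27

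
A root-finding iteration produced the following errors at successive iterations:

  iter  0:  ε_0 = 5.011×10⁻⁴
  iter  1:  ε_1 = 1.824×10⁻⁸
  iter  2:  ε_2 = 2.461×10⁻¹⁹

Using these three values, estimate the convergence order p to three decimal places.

2.449

p ≈ ln(ε_2/ε_1) / ln(ε_1/ε_0)
  = ln(2.461×10⁻¹⁹/1.824×10⁻⁸) / ln(1.824×10⁻⁸/5.011×10⁻⁴)
  = ln(1.34923e-11) / ln(3.63999e-05)
  = -25.028902 / -10.220945 ≈ 2.448786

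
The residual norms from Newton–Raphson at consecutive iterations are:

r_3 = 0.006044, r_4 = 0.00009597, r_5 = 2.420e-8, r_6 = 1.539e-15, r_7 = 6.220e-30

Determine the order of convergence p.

2

Consecutive ratios: r_7/r_6 = 6.220e-30/1.539e-15 = 4.04159e-15, r_6/r_5 = 1.539e-15/2.420e-8 = 6.3595e-08.
p ≈ ln(4.04159e-15)/ln(6.3595e-08) = -33.1421/-16.5707 ≈ 2.00.
So the convergence is quadratic (order 2).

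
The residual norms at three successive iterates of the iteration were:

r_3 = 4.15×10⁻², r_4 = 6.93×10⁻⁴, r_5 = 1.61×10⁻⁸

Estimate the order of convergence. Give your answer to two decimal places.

2.61

p ≈ ln(r_5/r_4) / ln(r_4/r_3)
  = ln(1.61×10⁻⁸/6.93×10⁻⁴) / ln(6.93×10⁻⁴/4.15×10⁻²)
  = ln(2.32323e-05) / ln(0.0166988)
  = -10.66997 / -4.09242 ≈ 2.60725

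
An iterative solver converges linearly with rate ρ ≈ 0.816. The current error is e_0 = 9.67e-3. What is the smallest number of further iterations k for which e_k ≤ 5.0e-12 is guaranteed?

After k steps, e_k ≈ 9.67e-3·0.816^k.
Need 0.816^k ≤ 5.0e-12/9.67e-3 = 5.17063e-10.
k ≥ ln(5.17063e-10)/ln(0.816) = -21.3829/-0.20334 = 105.158.
Smallest integer k = 106.

106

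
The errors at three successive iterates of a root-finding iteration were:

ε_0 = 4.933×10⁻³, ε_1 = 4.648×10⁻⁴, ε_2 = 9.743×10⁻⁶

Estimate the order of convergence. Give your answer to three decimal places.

p ≈ ln(ε_2/ε_1) / ln(ε_1/ε_0)
  = ln(9.743×10⁻⁶/4.648×10⁻⁴) / ln(4.648×10⁻⁴/4.933×10⁻³)
  = ln(0.0209617) / ln(0.0942226)
  = -3.865058 / -2.362095 ≈ 1.636284

1.636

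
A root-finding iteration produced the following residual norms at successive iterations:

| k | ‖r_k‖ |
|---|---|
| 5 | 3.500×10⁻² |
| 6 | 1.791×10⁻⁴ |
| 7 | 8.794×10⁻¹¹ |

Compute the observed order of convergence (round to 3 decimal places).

2.754

p ≈ ln(‖r_7‖/‖r_6‖) / ln(‖r_6‖/‖r_5‖)
  = ln(8.794×10⁻¹¹/1.791×10⁻⁴) / ln(1.791×10⁻⁴/3.500×10⁻²)
  = ln(4.91011e-07) / ln(0.00511714)
  = -14.526799 / -5.275160 ≈ 2.753812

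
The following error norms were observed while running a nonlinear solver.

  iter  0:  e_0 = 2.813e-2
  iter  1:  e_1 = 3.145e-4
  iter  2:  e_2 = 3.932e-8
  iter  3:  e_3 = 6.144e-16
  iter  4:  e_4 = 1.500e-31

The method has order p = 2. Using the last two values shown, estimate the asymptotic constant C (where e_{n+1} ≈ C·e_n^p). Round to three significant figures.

C ≈ e_4 / e_3^2
  = 1.500e-31 / (6.144e-16)^2
  = 1.500e-31 / 3.77487e-31 ≈ 0.39736

0.397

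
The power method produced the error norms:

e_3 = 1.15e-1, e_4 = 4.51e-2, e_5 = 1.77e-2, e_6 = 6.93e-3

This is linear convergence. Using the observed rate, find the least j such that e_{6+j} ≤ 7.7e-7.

10

Rate ρ ≈ e_6/e_5 = 6.93e-3/1.77e-2 = 0.3915.
After j more steps, e_{6+j} ≈ 6.93e-3·ρ^j; need ρ^j ≤ 7.7e-7/6.93e-3 = 0.000111111.
j ≥ ln(0.000111111)/ln(0.3915) = -9.1050/-0.93777 = 9.709.
So 10 more iterations are needed.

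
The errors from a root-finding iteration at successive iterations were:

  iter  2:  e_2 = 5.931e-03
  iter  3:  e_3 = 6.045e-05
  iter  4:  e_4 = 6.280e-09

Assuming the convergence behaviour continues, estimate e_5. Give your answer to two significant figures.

First estimate the order: p ≈ ln(e_4/e_3) / ln(e_3/e_2) = ln(6.280e-09/6.045e-05)/ln(6.045e-05/5.931e-03) = ln(0.000103888)/ln(0.0101922) ≈ 2.0000.
Then e_5 ≈ e_4·(e_4/e_3)^p = 6.280e-09·(0.000103888)^2.0000 = 6.280e-09·1.07927e-08 ≈ 6.778e-17.

6.8e-17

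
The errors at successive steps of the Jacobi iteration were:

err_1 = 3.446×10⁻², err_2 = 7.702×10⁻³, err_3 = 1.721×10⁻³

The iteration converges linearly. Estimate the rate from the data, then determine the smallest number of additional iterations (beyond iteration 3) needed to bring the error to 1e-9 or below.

Rate ρ ≈ err_3/err_2 = 1.721×10⁻³/7.702×10⁻³ = 0.2234.
After j more steps, err_{3+j} ≈ 1.721×10⁻³·ρ^j; need ρ^j ≤ 1e-9/1.721×10⁻³ = 5.81058e-07.
j ≥ ln(5.81058e-07)/ln(0.2234) = -14.3584/-1.49879 = 9.580.
So 10 more iterations are needed.

10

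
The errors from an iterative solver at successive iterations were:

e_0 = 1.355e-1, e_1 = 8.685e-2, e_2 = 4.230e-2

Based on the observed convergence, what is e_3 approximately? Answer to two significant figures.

1.3e-2

First estimate the order: p ≈ ln(e_2/e_1) / ln(e_1/e_0) = ln(4.230e-2/8.685e-2)/ln(8.685e-2/1.355e-1) = ln(0.487047)/ln(0.640959) ≈ 1.6174.
Then e_3 ≈ e_2·(e_2/e_1)^p = 4.230e-2·(0.487047)^1.6174 = 4.230e-2·0.312376 ≈ 0.01321.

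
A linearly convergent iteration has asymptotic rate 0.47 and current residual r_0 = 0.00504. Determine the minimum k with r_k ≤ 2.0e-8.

After k steps, r_k ≈ 0.00504·0.47^k.
Need 0.47^k ≤ 2.0e-8/0.00504 = 3.96825e-06.
k ≥ ln(3.96825e-06)/ln(0.47) = -12.4372/-0.75502 = 16.473.
Smallest integer k = 17.

17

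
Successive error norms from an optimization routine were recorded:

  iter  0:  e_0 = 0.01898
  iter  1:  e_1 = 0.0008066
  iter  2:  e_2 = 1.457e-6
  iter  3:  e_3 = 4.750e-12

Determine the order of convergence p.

2

Consecutive ratios: e_3/e_2 = 4.750e-12/1.457e-6 = 3.26012e-06, e_2/e_1 = 1.457e-6/0.0008066 = 0.00180635.
p ≈ ln(3.26012e-06)/ln(0.00180635) = -12.6337/-6.3164 ≈ 2.00.
So the convergence is quadratic (order 2).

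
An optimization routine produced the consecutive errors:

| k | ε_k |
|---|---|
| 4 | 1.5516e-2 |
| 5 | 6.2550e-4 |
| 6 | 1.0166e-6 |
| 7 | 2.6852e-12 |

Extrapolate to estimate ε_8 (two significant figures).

First estimate the order: p ≈ ln(ε_7/ε_6) / ln(ε_6/ε_5) = ln(2.6852e-12/1.0166e-6)/ln(1.0166e-6/6.2550e-4) = ln(2.64135e-06)/ln(0.00162526) ≈ 2.0000.
Then ε_8 ≈ ε_7·(ε_7/ε_6)^p = 2.6852e-12·(2.64135e-06)^2.0000 = 2.6852e-12·6.97673e-12 ≈ 1.873e-23.

1.9e-23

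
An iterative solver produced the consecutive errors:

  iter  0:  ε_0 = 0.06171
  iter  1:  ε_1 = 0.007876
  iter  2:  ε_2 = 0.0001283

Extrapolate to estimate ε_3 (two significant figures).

First estimate the order: p ≈ ln(ε_2/ε_1) / ln(ε_1/ε_0) = ln(0.0001283/0.007876)/ln(0.007876/0.06171) = ln(0.01629)/ln(0.127629) ≈ 2.0000.
Then ε_3 ≈ ε_2·(ε_2/ε_1)^p = 0.0001283·(0.01629)^2.0000 = 0.0001283·0.000265364 ≈ 3.405e-08.

3.4e-8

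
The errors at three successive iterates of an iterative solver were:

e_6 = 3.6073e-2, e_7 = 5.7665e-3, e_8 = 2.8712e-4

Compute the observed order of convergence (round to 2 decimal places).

p ≈ ln(e_8/e_7) / ln(e_7/e_6)
  = ln(2.8712e-4/5.7665e-3) / ln(5.7665e-3/3.6073e-2)
  = ln(0.049791) / ln(0.159856)
  = -2.99992 / -1.83348 ≈ 1.63619

1.64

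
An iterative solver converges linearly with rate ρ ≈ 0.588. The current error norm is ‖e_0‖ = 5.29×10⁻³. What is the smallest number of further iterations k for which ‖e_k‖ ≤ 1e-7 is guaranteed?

After k steps, ‖e_k‖ ≈ 5.29×10⁻³·0.588^k.
Need 0.588^k ≤ 1e-7/5.29×10⁻³ = 1.89036e-05.
k ≥ ln(1.89036e-05)/ln(0.588) = -10.8762/-0.53103 = 20.481.
Smallest integer k = 21.

21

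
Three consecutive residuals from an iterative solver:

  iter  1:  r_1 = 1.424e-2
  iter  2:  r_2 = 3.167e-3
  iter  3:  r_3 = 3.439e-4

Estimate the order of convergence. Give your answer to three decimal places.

1.477

p ≈ ln(r_3/r_2) / ln(r_2/r_1)
  = ln(3.439e-4/3.167e-3) / ln(3.167e-3/1.424e-2)
  = ln(0.108589) / ln(0.222402)
  = -2.220185 / -1.503269 ≈ 1.476905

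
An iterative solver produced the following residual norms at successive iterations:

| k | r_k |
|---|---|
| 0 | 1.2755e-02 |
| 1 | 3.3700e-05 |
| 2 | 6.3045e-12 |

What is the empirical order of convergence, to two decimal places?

p ≈ ln(r_2/r_1) / ln(r_1/r_0)
  = ln(6.3045e-12/3.3700e-05) / ln(3.3700e-05/1.2755e-02)
  = ln(1.87077e-07) / ln(0.0026421)
  = -15.49175 / -5.93618 ≈ 2.60972

2.61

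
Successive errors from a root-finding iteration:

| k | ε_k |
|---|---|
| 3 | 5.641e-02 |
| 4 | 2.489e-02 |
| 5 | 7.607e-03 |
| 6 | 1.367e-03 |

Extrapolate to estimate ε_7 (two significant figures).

1.1e-4

First estimate the order: p ≈ ln(ε_6/ε_5) / ln(ε_5/ε_4) = ln(1.367e-03/7.607e-03)/ln(7.607e-03/2.489e-02) = ln(0.179703)/ln(0.305625) ≈ 1.4480.
Then ε_7 ≈ ε_6·(ε_6/ε_5)^p = 1.367e-03·(0.179703)^1.4480 = 1.367e-03·0.0832906 ≈ 0.0001139.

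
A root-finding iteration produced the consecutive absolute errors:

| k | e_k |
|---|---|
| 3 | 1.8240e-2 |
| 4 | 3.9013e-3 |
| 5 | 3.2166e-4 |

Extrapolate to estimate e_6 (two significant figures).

First estimate the order: p ≈ ln(e_5/e_4) / ln(e_4/e_3) = ln(3.2166e-4/3.9013e-3)/ln(3.9013e-3/1.8240e-2) = ln(0.0824494)/ln(0.213887) ≈ 1.6181.
Then e_6 ≈ e_5·(e_5/e_4)^p = 3.2166e-4·(0.0824494)^1.6181 = 3.2166e-4·0.0176312 ≈ 5.671e-06.

5.7e-6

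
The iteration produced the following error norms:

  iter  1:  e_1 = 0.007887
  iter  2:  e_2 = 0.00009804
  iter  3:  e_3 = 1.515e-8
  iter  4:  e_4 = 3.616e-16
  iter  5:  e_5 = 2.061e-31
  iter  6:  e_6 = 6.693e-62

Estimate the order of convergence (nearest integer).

Consecutive ratios: e_6/e_5 = 6.693e-62/2.061e-31 = 3.24745e-31, e_5/e_4 = 2.061e-31/3.616e-16 = 5.69967e-16.
p ≈ ln(3.24745e-31)/ln(5.69967e-16) = -70.2023/-35.1010 ≈ 2.00.
So the convergence is quadratic (order 2).

2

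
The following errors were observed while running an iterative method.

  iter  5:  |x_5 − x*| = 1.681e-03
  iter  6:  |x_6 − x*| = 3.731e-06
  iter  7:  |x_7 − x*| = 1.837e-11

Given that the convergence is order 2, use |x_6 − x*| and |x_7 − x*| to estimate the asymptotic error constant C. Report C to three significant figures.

1.32

C ≈ |x_7 − x*| / |x_6 − x*|^2
  = 1.837e-11 / (3.731e-06)^2
  = 1.837e-11 / 1.39204e-11 ≈ 1.3196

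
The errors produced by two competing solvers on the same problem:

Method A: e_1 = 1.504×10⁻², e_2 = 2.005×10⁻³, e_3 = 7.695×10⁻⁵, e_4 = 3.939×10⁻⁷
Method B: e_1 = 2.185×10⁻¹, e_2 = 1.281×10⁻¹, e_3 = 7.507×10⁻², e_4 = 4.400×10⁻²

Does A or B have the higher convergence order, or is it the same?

A

Method A: p ≈ ln(3.939×10⁻⁷/7.695×10⁻⁵)/ln(7.695×10⁻⁵/2.005×10⁻³) ≈ 1.62.
Method B: p ≈ ln(4.400×10⁻²/7.507×10⁻²)/ln(7.507×10⁻²/1.281×10⁻¹) ≈ 1.00.
Method A has the higher order (≈1.6 vs ≈1.0).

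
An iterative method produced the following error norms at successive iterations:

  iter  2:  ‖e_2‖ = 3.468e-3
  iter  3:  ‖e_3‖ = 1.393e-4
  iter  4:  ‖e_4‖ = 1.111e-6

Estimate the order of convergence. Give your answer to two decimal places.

p ≈ ln(‖e_4‖/‖e_3‖) / ln(‖e_3‖/‖e_2‖)
  = ln(1.111e-6/1.393e-4) / ln(1.393e-4/3.468e-3)
  = ln(0.00797559) / ln(0.0401672)
  = -4.83137 / -3.21470 ≈ 1.50290

1.50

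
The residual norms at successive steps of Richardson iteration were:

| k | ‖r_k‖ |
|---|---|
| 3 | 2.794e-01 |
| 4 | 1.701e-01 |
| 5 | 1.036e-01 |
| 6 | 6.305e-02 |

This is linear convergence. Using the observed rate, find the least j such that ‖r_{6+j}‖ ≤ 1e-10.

41

Rate ρ ≈ ‖r_6‖/‖r_5‖ = 6.305e-02/1.036e-01 = 0.6086.
After j more steps, ‖r_{6+j}‖ ≈ 6.305e-02·ρ^j; need ρ^j ≤ 1e-10/6.305e-02 = 1.58604e-09.
j ≥ ln(1.58604e-09)/ln(0.6086) = -20.2620/-0.49659 = 40.802.
So 41 more iterations are needed.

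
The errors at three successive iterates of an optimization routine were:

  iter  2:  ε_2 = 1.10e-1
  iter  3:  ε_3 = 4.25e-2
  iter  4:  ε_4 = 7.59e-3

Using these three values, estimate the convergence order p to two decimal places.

p ≈ ln(ε_4/ε_3) / ln(ε_3/ε_2)
  = ln(7.59e-3/4.25e-2) / ln(4.25e-2/1.10e-1)
  = ln(0.178588) / ln(0.386364)
  = -1.72267 / -0.95098 ≈ 1.81147

1.81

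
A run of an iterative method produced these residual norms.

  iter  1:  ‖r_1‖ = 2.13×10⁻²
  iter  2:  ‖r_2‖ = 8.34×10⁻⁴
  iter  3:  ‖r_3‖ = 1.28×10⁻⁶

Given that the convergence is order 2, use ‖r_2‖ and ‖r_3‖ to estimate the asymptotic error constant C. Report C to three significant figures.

C ≈ ‖r_3‖ / ‖r_2‖^2
  = 1.28×10⁻⁶ / (8.34×10⁻⁴)^2
  = 1.28×10⁻⁶ / 6.95556e-07 ≈ 1.8403

1.84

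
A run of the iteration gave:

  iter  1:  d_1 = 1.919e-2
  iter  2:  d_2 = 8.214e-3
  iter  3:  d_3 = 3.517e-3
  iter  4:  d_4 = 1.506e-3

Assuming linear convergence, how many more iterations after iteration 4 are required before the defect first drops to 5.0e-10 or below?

18

Rate ρ ≈ d_4/d_3 = 1.506e-3/3.517e-3 = 0.4282.
After j more steps, d_{4+j} ≈ 1.506e-3·ρ^j; need ρ^j ≤ 5.0e-10/1.506e-3 = 3.32005e-07.
j ≥ ln(3.32005e-07)/ln(0.4282) = -14.9181/-0.84816 = 17.589.
So 18 more iterations are needed.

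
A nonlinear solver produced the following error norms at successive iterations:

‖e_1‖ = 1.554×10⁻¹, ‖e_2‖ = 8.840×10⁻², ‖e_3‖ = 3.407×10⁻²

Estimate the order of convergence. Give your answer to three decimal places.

p ≈ ln(‖e_3‖/‖e_2‖) / ln(‖e_2‖/‖e_1‖)
  = ln(3.407×10⁻²/8.840×10⁻²) / ln(8.840×10⁻²/1.554×10⁻¹)
  = ln(0.385407) / ln(0.568855)
  = -0.953455 / -0.564130 ≈ 1.690133

1.690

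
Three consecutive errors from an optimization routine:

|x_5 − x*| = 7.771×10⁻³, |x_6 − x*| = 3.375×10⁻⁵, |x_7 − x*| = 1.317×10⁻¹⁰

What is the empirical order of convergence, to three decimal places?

p ≈ ln(|x_7 − x*|/|x_6 − x*|) / ln(|x_6 − x*|/|x_5 − x*|)
  = ln(1.317×10⁻¹⁰/3.375×10⁻⁵) / ln(3.375×10⁻⁵/7.771×10⁻³)
  = ln(3.90222e-06) / ln(0.00434307)
  = -12.453965 / -5.439174 ≈ 2.289679

2.290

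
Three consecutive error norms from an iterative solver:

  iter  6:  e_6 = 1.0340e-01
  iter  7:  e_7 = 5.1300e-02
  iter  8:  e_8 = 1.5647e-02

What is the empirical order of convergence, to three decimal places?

1.694

p ≈ ln(e_8/e_7) / ln(e_7/e_6)
  = ln(1.5647e-02/5.1300e-02) / ln(5.1300e-02/1.0340e-01)
  = ln(0.30501) / ln(0.496132)
  = -1.187411 / -0.700913 ≈ 1.694092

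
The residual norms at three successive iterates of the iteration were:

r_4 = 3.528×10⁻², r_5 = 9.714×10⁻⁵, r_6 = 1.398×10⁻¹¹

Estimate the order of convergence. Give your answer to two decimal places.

2.67

p ≈ ln(r_6/r_5) / ln(r_5/r_4)
  = ln(1.398×10⁻¹¹/9.714×10⁻⁵) / ln(9.714×10⁻⁵/3.528×10⁻²)
  = ln(1.43916e-07) / ln(0.0027534)
  = -15.75404 / -5.89492 ≈ 2.67248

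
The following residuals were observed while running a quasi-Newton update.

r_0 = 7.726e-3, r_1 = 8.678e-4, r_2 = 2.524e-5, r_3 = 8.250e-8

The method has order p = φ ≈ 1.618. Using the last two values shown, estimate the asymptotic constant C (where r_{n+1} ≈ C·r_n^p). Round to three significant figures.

C ≈ r_3 / r_2^1.618
  = 8.250e-8 / (2.524e-5)^1.618
  = 8.250e-8 / 3.63564e-08 ≈ 2.2692

2.27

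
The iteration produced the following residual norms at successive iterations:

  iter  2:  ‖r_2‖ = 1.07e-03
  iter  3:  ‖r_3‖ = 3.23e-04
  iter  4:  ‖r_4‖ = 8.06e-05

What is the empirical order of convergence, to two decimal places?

p ≈ ln(‖r_4‖/‖r_3‖) / ln(‖r_3‖/‖r_2‖)
  = ln(8.06e-05/3.23e-04) / ln(3.23e-04/1.07e-03)
  = ln(0.249536) / ln(0.301869)
  = -1.38815 / -1.19776 ≈ 1.15896

1.16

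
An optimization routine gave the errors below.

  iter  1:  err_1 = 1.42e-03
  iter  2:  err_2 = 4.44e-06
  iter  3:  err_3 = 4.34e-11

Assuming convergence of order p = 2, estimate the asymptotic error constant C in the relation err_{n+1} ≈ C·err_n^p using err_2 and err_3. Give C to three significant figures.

C ≈ err_3 / err_2^2
  = 4.34e-11 / (4.44e-06)^2
  = 4.34e-11 / 1.97136e-11 ≈ 2.2015

2.20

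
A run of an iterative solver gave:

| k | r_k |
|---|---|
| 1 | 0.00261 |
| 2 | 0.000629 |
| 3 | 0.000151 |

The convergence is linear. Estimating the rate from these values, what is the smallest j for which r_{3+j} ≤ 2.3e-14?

16

Rate ρ ≈ r_3/r_2 = 0.000151/0.000629 = 0.2401.
After j more steps, r_{3+j} ≈ 0.000151·ρ^j; need ρ^j ≤ 2.3e-14/0.000151 = 1.52318e-10.
j ≥ ln(1.52318e-10)/ln(0.2401) = -22.6051/-1.42670 = 15.844.
So 16 more iterations are needed.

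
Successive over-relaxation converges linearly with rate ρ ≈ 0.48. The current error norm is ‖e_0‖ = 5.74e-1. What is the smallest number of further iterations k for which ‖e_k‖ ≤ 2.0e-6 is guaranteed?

18

After k steps, ‖e_k‖ ≈ 5.74e-1·0.48^k.
Need 0.48^k ≤ 2.0e-6/5.74e-1 = 3.48432e-06.
k ≥ ln(3.48432e-06)/ln(0.48) = -12.5672/-0.73397 = 17.122.
Smallest integer k = 18.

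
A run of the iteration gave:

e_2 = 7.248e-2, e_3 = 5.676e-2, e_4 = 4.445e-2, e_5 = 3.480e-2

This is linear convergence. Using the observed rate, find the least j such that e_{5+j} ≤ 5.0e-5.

27

Rate ρ ≈ e_5/e_4 = 3.480e-2/4.445e-2 = 0.7829.
After j more steps, e_{5+j} ≈ 3.480e-2·ρ^j; need ρ^j ≤ 5.0e-5/3.480e-2 = 0.00143678.
j ≥ ln(0.00143678)/ln(0.7829) = -6.5454/-0.24475 = 26.743.
So 27 more iterations are needed.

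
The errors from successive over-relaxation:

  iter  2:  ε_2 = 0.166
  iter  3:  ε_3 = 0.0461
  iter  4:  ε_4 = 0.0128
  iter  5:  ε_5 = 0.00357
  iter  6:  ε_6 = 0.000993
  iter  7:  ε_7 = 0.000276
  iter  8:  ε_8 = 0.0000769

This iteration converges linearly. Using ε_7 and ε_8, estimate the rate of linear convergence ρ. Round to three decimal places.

ρ ≈ ε_8/ε_7 = 0.0000769/0.000276 = 0.27862

0.279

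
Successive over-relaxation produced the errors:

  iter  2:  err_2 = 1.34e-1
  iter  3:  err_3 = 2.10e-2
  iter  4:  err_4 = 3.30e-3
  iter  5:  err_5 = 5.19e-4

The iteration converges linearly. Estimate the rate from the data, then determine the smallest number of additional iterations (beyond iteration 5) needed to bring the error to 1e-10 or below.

9

Rate ρ ≈ err_5/err_4 = 5.19e-4/3.30e-3 = 0.1573.
After j more steps, err_{5+j} ≈ 5.19e-4·ρ^j; need ρ^j ≤ 1e-10/5.19e-4 = 1.92678e-07.
j ≥ ln(1.92678e-07)/ln(0.1573) = -15.4622/-1.84960 = 8.360.
So 9 more iterations are needed.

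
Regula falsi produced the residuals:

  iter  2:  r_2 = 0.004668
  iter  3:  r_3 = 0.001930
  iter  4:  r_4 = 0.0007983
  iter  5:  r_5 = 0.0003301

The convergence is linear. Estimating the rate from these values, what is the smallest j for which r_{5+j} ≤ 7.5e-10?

15

Rate ρ ≈ r_5/r_4 = 0.0003301/0.0007983 = 0.4135.
After j more steps, r_{5+j} ≈ 0.0003301·ρ^j; need ρ^j ≤ 7.5e-10/0.0003301 = 2.27204e-06.
j ≥ ln(2.27204e-06)/ln(0.4135) = -12.9948/-0.88310 = 14.715.
So 15 more iterations are needed.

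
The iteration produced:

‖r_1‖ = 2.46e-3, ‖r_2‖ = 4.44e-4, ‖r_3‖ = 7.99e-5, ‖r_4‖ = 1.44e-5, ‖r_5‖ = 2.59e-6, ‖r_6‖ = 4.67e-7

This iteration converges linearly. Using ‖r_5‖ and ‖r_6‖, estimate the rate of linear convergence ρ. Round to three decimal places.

ρ ≈ ‖r_6‖/‖r_5‖ = 4.67e-7/2.59e-6 = 0.18031

0.180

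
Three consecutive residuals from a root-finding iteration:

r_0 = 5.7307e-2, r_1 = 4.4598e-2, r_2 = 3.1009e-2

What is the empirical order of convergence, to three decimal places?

p ≈ ln(r_2/r_1) / ln(r_1/r_0)
  = ln(3.1009e-2/4.4598e-2) / ln(4.4598e-2/5.7307e-2)
  = ln(0.6953) / ln(0.77823)
  = -0.363412 / -0.250733 ≈ 1.449398

1.449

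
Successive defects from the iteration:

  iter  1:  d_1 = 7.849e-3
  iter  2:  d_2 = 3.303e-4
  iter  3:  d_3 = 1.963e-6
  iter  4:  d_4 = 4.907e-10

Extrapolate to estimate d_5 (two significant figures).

7.3e-16

First estimate the order: p ≈ ln(d_4/d_3) / ln(d_3/d_2) = ln(4.907e-10/1.963e-6)/ln(1.963e-6/3.303e-4) = ln(0.000249975)/ln(0.00594308) ≈ 1.6182.
Then d_5 ≈ d_4·(d_4/d_3)^p = 4.907e-10·(0.000249975)^1.6182 = 4.907e-10·1.48278e-06 ≈ 7.276e-16.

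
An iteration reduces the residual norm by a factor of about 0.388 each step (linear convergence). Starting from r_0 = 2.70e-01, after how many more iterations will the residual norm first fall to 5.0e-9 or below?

After k steps, r_k ≈ 2.70e-01·0.388^k.
Need 0.388^k ≤ 5.0e-9/2.70e-01 = 1.85185e-08.
k ≥ ln(1.85185e-08)/ln(0.388) = -17.8045/-0.94675 = 18.806.
Smallest integer k = 19.

19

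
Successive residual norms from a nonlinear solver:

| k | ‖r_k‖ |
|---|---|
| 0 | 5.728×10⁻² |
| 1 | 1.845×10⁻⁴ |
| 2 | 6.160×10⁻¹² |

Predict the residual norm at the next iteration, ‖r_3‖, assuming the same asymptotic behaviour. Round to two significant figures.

First estimate the order: p ≈ ln(‖r_2‖/‖r_1‖) / ln(‖r_1‖/‖r_0‖) = ln(6.160×10⁻¹²/1.845×10⁻⁴)/ln(1.845×10⁻⁴/5.728×10⁻²) = ln(3.33875e-08)/ln(0.00322102) ≈ 3.0002.
Then ‖r_3‖ ≈ ‖r_2‖·(‖r_2‖/‖r_1‖)^p = 6.160×10⁻¹²·(3.33875e-08)^3.0002 = 6.160×10⁻¹²·3.709e-23 ≈ 2.285e-34.

2.3e-34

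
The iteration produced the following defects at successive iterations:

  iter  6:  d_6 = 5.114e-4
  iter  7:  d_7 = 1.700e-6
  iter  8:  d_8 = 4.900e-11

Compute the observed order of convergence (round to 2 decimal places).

p ≈ ln(d_8/d_7) / ln(d_7/d_6)
  = ln(4.900e-11/1.700e-6) / ln(1.700e-6/5.114e-4)
  = ln(2.88235e-05) / ln(0.00332421)
  = -10.45432 / -5.70652 ≈ 1.83200

1.83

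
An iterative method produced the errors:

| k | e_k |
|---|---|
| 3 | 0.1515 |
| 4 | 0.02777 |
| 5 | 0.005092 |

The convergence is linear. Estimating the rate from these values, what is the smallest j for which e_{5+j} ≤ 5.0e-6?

5

Rate ρ ≈ e_5/e_4 = 0.005092/0.02777 = 0.1834.
After j more steps, e_{5+j} ≈ 0.005092·ρ^j; need ρ^j ≤ 5.0e-6/0.005092 = 0.000981932.
j ≥ ln(0.000981932)/ln(0.1834) = -6.9260/-1.69609 = 4.084.
So 5 more iterations are needed.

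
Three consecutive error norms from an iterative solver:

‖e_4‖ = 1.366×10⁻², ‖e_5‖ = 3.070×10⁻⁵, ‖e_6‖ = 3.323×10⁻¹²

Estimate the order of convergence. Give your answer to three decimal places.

p ≈ ln(‖e_6‖/‖e_5‖) / ln(‖e_5‖/‖e_4‖)
  = ln(3.323×10⁻¹²/3.070×10⁻⁵) / ln(3.070×10⁻⁵/1.366×10⁻²)
  = ln(1.08241e-07) / ln(0.00224744)
  = -16.038906 / -6.097963 ≈ 2.630207

2.630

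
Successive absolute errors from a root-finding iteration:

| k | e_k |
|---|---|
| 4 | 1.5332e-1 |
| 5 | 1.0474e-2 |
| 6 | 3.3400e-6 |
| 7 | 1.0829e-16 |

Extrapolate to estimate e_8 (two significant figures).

First estimate the order: p ≈ ln(e_7/e_6) / ln(e_6/e_5) = ln(1.0829e-16/3.3400e-6)/ln(3.3400e-6/1.0474e-2) = ln(3.24222e-11)/ln(0.000318885) ≈ 3.0000.
Then e_8 ≈ e_7·(e_7/e_6)^p = 1.0829e-16·(3.24222e-11)^3.0000 = 1.0829e-16·3.40822e-32 ≈ 3.691e-48.

3.7e-48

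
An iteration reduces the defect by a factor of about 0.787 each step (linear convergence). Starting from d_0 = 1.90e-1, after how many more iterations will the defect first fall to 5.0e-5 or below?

After k steps, d_k ≈ 1.90e-1·0.787^k.
Need 0.787^k ≤ 5.0e-5/1.90e-1 = 0.000263158.
k ≥ ln(0.000263158)/ln(0.787) = -8.2428/-0.23953 = 34.412.
Smallest integer k = 35.

35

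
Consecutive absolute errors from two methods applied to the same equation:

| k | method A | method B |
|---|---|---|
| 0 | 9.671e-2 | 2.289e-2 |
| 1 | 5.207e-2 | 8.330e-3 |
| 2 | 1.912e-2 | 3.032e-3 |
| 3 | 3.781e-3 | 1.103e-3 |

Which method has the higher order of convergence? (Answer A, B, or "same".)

Method A: p ≈ ln(3.781e-3/1.912e-2)/ln(1.912e-2/5.207e-2) ≈ 1.62.
Method B: p ≈ ln(1.103e-3/3.032e-3)/ln(3.032e-3/8.330e-3) ≈ 1.00.
Method A has the higher order (≈1.6 vs ≈1.0).

A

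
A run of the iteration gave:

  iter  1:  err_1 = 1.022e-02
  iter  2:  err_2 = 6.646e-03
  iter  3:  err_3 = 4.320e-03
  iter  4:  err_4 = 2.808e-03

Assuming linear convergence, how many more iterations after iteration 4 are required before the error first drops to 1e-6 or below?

Rate ρ ≈ err_4/err_3 = 2.808e-03/4.320e-03 = 0.6500.
After j more steps, err_{4+j} ≈ 2.808e-03·ρ^j; need ρ^j ≤ 1e-6/2.808e-03 = 0.000356125.
j ≥ ln(0.000356125)/ln(0.6500) = -7.9402/-0.43078 = 18.432.
So 19 more iterations are needed.

19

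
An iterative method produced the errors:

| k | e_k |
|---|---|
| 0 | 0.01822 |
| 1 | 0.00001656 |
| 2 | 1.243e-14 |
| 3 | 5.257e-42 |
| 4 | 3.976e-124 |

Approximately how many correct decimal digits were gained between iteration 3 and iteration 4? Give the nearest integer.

Digits gained ≈ log₁₀(e_3/e_4) = log₁₀(5.257e-42/3.976e-124) = log₁₀(1.32218e+82) ≈ 82.121.

82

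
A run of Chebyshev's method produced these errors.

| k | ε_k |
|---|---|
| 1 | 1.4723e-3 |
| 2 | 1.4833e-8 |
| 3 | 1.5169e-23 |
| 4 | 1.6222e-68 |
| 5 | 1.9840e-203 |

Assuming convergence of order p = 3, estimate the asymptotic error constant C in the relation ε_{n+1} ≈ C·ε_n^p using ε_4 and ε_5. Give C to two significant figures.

4.6

C ≈ ε_5 / ε_4^3
  = 1.9840e-203 / (1.6222e-68)^3
  = 1.9840e-203 / 4.26887e-204 ≈ 4.6476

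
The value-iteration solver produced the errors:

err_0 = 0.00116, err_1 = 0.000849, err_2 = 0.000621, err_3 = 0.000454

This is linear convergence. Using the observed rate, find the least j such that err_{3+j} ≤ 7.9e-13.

Rate ρ ≈ err_3/err_2 = 0.000454/0.000621 = 0.7311.
After j more steps, err_{3+j} ≈ 0.000454·ρ^j; need ρ^j ≤ 7.9e-13/0.000454 = 1.74009e-09.
j ≥ ln(1.74009e-09)/ln(0.7311) = -20.1693/-0.31321 = 64.395.
So 65 more iterations are needed.

65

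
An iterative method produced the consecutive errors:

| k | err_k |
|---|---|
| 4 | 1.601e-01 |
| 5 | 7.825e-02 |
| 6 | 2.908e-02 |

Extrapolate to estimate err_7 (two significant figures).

First estimate the order: p ≈ ln(err_6/err_5) / ln(err_5/err_4) = ln(2.908e-02/7.825e-02)/ln(7.825e-02/1.601e-01) = ln(0.371629)/ln(0.488757) ≈ 1.3827.
Then err_7 ≈ err_6·(err_6/err_5)^p = 2.908e-02·(0.371629)^1.3827 = 2.908e-02·0.254443 ≈ 0.007399.

7.4e-3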